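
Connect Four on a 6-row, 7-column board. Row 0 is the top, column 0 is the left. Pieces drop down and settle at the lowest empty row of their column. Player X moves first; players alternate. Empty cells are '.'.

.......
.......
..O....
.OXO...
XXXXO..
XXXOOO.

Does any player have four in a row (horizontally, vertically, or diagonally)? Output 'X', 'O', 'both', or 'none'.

both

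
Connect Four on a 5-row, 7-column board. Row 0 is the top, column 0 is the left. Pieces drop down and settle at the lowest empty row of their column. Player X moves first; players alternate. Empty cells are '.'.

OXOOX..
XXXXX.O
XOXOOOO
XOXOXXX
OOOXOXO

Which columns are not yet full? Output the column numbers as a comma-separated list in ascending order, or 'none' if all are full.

Answer: 5,6

Derivation:
col 0: top cell = 'O' → FULL
col 1: top cell = 'X' → FULL
col 2: top cell = 'O' → FULL
col 3: top cell = 'O' → FULL
col 4: top cell = 'X' → FULL
col 5: top cell = '.' → open
col 6: top cell = '.' → open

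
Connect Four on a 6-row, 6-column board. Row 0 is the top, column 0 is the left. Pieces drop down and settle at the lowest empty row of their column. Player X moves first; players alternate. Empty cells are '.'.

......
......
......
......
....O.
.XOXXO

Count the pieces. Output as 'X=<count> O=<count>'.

X=3 O=3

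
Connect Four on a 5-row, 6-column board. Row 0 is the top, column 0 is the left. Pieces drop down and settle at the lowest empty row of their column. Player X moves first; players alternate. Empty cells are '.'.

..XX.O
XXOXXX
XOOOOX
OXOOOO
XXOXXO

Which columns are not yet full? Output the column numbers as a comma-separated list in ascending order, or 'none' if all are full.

col 0: top cell = '.' → open
col 1: top cell = '.' → open
col 2: top cell = 'X' → FULL
col 3: top cell = 'X' → FULL
col 4: top cell = '.' → open
col 5: top cell = 'O' → FULL

Answer: 0,1,4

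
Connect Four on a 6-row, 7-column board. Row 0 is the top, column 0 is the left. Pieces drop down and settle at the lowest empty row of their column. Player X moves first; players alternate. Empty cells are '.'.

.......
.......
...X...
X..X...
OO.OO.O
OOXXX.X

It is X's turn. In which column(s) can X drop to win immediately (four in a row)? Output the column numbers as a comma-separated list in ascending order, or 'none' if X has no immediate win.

Answer: 5

Derivation:
col 0: drop X → no win
col 1: drop X → no win
col 2: drop X → no win
col 3: drop X → no win
col 4: drop X → no win
col 5: drop X → WIN!
col 6: drop X → no win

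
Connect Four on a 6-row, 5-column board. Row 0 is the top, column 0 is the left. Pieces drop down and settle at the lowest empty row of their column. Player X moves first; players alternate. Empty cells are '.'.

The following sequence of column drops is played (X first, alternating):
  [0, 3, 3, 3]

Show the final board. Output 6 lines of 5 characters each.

Answer: .....
.....
.....
...O.
...X.
X..O.

Derivation:
Move 1: X drops in col 0, lands at row 5
Move 2: O drops in col 3, lands at row 5
Move 3: X drops in col 3, lands at row 4
Move 4: O drops in col 3, lands at row 3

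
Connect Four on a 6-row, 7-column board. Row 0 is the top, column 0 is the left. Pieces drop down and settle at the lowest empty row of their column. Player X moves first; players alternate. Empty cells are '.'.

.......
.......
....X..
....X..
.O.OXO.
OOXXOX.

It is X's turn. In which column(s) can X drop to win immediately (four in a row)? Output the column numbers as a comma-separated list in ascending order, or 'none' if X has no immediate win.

col 0: drop X → no win
col 1: drop X → no win
col 2: drop X → no win
col 3: drop X → no win
col 4: drop X → WIN!
col 5: drop X → no win
col 6: drop X → no win

Answer: 4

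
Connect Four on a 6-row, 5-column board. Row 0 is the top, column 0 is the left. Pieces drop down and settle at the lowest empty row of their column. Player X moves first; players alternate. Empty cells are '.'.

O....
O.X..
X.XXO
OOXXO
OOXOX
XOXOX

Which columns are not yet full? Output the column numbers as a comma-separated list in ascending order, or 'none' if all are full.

col 0: top cell = 'O' → FULL
col 1: top cell = '.' → open
col 2: top cell = '.' → open
col 3: top cell = '.' → open
col 4: top cell = '.' → open

Answer: 1,2,3,4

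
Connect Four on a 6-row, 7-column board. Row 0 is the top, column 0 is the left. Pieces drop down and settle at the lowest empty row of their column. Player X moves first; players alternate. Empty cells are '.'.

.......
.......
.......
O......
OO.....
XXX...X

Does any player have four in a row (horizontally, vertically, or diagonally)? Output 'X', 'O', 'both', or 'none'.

none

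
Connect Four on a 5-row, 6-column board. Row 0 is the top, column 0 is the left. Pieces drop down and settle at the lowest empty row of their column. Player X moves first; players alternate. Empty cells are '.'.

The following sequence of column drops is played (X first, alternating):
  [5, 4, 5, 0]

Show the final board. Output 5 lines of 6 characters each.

Answer: ......
......
......
.....X
O...OX

Derivation:
Move 1: X drops in col 5, lands at row 4
Move 2: O drops in col 4, lands at row 4
Move 3: X drops in col 5, lands at row 3
Move 4: O drops in col 0, lands at row 4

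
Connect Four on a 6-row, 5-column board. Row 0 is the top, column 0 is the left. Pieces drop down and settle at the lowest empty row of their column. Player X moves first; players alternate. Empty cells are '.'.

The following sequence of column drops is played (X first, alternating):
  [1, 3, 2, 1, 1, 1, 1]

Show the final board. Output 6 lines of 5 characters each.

Answer: .....
.X...
.O...
.X...
.O...
.XXO.

Derivation:
Move 1: X drops in col 1, lands at row 5
Move 2: O drops in col 3, lands at row 5
Move 3: X drops in col 2, lands at row 5
Move 4: O drops in col 1, lands at row 4
Move 5: X drops in col 1, lands at row 3
Move 6: O drops in col 1, lands at row 2
Move 7: X drops in col 1, lands at row 1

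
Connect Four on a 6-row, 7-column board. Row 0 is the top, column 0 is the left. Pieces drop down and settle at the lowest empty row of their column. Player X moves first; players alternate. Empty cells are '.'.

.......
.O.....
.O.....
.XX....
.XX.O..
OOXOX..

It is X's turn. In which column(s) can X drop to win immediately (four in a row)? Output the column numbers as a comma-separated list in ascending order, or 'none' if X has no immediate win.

Answer: 2

Derivation:
col 0: drop X → no win
col 1: drop X → no win
col 2: drop X → WIN!
col 3: drop X → no win
col 4: drop X → no win
col 5: drop X → no win
col 6: drop X → no win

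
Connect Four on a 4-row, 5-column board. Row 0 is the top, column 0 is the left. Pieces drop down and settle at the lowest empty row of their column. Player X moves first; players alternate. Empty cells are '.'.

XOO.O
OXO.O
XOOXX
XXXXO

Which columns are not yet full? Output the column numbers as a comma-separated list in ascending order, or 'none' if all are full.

col 0: top cell = 'X' → FULL
col 1: top cell = 'O' → FULL
col 2: top cell = 'O' → FULL
col 3: top cell = '.' → open
col 4: top cell = 'O' → FULL

Answer: 3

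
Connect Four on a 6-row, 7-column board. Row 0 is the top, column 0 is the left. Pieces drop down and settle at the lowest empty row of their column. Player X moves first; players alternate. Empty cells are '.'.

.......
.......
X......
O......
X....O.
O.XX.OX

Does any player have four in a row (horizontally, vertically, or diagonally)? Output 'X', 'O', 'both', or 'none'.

none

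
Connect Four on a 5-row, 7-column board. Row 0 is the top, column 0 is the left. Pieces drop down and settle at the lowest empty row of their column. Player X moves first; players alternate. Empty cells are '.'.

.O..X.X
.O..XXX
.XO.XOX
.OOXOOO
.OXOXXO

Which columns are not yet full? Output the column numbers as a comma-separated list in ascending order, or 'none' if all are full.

Answer: 0,2,3,5

Derivation:
col 0: top cell = '.' → open
col 1: top cell = 'O' → FULL
col 2: top cell = '.' → open
col 3: top cell = '.' → open
col 4: top cell = 'X' → FULL
col 5: top cell = '.' → open
col 6: top cell = 'X' → FULL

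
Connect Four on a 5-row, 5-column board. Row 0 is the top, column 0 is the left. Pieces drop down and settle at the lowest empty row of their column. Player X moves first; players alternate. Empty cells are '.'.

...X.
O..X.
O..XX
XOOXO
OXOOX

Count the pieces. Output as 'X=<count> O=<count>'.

X=8 O=8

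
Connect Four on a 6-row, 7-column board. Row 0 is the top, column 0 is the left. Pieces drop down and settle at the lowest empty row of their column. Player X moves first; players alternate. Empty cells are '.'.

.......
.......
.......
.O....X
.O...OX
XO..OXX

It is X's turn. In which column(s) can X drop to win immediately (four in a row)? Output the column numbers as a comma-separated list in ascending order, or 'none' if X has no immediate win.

col 0: drop X → no win
col 1: drop X → no win
col 2: drop X → no win
col 3: drop X → no win
col 4: drop X → no win
col 5: drop X → no win
col 6: drop X → WIN!

Answer: 6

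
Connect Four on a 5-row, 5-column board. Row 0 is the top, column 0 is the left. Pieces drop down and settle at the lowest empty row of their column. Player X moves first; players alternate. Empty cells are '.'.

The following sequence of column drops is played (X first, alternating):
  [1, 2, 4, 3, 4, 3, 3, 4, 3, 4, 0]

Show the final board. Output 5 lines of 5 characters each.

Move 1: X drops in col 1, lands at row 4
Move 2: O drops in col 2, lands at row 4
Move 3: X drops in col 4, lands at row 4
Move 4: O drops in col 3, lands at row 4
Move 5: X drops in col 4, lands at row 3
Move 6: O drops in col 3, lands at row 3
Move 7: X drops in col 3, lands at row 2
Move 8: O drops in col 4, lands at row 2
Move 9: X drops in col 3, lands at row 1
Move 10: O drops in col 4, lands at row 1
Move 11: X drops in col 0, lands at row 4

Answer: .....
...XO
...XO
...OX
XXOOX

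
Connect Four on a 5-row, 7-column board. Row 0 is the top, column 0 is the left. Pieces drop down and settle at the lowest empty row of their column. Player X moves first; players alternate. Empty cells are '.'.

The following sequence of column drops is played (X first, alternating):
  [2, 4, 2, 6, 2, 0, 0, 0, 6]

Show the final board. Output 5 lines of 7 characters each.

Answer: .......
.......
O.X....
X.X...X
O.X.O.O

Derivation:
Move 1: X drops in col 2, lands at row 4
Move 2: O drops in col 4, lands at row 4
Move 3: X drops in col 2, lands at row 3
Move 4: O drops in col 6, lands at row 4
Move 5: X drops in col 2, lands at row 2
Move 6: O drops in col 0, lands at row 4
Move 7: X drops in col 0, lands at row 3
Move 8: O drops in col 0, lands at row 2
Move 9: X drops in col 6, lands at row 3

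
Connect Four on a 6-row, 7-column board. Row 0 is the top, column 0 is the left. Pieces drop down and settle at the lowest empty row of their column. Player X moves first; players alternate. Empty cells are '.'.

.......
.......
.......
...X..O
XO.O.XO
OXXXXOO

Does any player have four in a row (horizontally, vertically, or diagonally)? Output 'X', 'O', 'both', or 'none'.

X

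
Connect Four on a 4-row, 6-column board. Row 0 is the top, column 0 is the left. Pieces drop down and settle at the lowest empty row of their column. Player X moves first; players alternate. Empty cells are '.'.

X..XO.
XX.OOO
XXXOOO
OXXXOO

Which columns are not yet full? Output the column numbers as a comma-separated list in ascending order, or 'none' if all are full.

col 0: top cell = 'X' → FULL
col 1: top cell = '.' → open
col 2: top cell = '.' → open
col 3: top cell = 'X' → FULL
col 4: top cell = 'O' → FULL
col 5: top cell = '.' → open

Answer: 1,2,5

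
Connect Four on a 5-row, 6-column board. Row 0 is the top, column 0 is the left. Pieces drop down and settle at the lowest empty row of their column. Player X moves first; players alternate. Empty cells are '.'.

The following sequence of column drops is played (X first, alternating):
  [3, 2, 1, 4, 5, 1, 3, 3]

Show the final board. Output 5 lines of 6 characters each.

Answer: ......
......
...O..
.O.X..
.XOXOX

Derivation:
Move 1: X drops in col 3, lands at row 4
Move 2: O drops in col 2, lands at row 4
Move 3: X drops in col 1, lands at row 4
Move 4: O drops in col 4, lands at row 4
Move 5: X drops in col 5, lands at row 4
Move 6: O drops in col 1, lands at row 3
Move 7: X drops in col 3, lands at row 3
Move 8: O drops in col 3, lands at row 2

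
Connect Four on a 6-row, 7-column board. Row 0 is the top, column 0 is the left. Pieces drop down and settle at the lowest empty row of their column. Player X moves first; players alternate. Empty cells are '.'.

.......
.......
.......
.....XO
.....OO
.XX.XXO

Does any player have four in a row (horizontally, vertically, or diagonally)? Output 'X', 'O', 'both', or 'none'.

none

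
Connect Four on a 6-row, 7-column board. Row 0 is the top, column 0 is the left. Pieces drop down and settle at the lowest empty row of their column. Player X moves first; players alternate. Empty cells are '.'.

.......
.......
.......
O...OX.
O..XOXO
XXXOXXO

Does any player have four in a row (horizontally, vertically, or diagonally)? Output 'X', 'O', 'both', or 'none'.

none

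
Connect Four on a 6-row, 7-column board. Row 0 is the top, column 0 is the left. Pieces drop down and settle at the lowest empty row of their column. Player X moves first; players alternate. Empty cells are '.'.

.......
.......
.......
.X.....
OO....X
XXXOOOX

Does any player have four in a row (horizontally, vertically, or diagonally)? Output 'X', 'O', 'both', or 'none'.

none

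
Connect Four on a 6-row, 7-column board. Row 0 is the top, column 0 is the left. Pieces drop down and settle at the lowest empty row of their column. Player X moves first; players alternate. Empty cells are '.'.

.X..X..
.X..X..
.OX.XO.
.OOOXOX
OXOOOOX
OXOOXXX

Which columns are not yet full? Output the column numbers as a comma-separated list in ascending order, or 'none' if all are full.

col 0: top cell = '.' → open
col 1: top cell = 'X' → FULL
col 2: top cell = '.' → open
col 3: top cell = '.' → open
col 4: top cell = 'X' → FULL
col 5: top cell = '.' → open
col 6: top cell = '.' → open

Answer: 0,2,3,5,6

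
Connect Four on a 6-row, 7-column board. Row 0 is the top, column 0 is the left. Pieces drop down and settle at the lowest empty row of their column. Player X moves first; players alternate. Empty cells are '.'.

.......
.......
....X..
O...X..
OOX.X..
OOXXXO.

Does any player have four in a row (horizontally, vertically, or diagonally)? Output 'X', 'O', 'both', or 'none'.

X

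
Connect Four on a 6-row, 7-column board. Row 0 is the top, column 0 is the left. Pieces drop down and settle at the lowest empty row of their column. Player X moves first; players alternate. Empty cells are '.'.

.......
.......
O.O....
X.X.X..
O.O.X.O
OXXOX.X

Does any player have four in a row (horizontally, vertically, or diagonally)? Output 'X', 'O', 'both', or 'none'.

none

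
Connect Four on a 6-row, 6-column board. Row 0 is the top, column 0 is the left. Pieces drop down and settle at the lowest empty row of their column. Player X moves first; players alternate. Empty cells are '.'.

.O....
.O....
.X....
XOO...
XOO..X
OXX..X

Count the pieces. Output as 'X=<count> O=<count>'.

X=7 O=7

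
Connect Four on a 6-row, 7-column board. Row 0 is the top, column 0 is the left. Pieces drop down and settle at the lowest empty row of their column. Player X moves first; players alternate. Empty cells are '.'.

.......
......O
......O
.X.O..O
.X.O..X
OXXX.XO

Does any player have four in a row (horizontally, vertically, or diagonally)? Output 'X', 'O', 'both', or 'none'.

none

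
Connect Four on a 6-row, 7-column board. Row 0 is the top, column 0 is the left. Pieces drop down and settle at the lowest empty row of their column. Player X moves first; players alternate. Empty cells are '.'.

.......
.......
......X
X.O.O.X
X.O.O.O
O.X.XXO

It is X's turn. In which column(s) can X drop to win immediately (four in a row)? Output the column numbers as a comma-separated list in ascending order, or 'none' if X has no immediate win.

Answer: 3

Derivation:
col 0: drop X → no win
col 1: drop X → no win
col 2: drop X → no win
col 3: drop X → WIN!
col 4: drop X → no win
col 5: drop X → no win
col 6: drop X → no win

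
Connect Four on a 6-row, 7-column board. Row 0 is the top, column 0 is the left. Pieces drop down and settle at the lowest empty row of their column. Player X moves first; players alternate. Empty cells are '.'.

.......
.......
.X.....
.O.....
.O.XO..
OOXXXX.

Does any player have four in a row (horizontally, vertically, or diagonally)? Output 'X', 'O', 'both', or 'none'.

X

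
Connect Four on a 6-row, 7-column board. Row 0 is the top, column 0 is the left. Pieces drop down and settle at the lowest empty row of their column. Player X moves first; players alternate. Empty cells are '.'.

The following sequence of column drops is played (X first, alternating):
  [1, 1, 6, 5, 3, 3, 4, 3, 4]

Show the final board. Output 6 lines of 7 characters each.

Answer: .......
.......
.......
...O...
.O.OX..
.X.XXOX

Derivation:
Move 1: X drops in col 1, lands at row 5
Move 2: O drops in col 1, lands at row 4
Move 3: X drops in col 6, lands at row 5
Move 4: O drops in col 5, lands at row 5
Move 5: X drops in col 3, lands at row 5
Move 6: O drops in col 3, lands at row 4
Move 7: X drops in col 4, lands at row 5
Move 8: O drops in col 3, lands at row 3
Move 9: X drops in col 4, lands at row 4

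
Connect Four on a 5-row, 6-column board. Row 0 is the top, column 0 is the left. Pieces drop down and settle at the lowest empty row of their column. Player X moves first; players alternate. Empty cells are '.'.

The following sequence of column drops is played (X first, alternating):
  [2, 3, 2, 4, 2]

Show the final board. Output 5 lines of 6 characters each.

Answer: ......
......
..X...
..X...
..XOO.

Derivation:
Move 1: X drops in col 2, lands at row 4
Move 2: O drops in col 3, lands at row 4
Move 3: X drops in col 2, lands at row 3
Move 4: O drops in col 4, lands at row 4
Move 5: X drops in col 2, lands at row 2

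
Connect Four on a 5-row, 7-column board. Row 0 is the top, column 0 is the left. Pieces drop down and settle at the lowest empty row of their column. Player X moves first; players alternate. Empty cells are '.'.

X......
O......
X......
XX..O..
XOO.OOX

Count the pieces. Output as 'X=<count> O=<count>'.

X=6 O=6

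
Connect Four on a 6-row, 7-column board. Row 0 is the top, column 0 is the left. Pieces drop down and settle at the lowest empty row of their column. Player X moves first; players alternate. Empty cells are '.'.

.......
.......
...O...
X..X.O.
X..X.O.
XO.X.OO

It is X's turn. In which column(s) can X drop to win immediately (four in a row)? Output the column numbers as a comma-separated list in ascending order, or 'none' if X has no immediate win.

Answer: 0

Derivation:
col 0: drop X → WIN!
col 1: drop X → no win
col 2: drop X → no win
col 3: drop X → no win
col 4: drop X → no win
col 5: drop X → no win
col 6: drop X → no win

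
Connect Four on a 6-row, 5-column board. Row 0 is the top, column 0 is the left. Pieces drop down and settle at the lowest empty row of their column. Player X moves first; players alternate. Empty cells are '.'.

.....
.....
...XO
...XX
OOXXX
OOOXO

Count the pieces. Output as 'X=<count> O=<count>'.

X=7 O=7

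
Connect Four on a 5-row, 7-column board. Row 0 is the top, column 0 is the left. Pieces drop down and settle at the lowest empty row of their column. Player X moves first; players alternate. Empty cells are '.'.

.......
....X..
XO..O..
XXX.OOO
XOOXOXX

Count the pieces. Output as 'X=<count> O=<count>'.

X=9 O=8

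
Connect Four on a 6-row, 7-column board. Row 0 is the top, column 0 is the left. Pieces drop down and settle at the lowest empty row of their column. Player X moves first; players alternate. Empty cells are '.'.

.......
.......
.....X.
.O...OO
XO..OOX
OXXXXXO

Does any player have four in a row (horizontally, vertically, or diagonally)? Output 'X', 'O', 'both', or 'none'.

X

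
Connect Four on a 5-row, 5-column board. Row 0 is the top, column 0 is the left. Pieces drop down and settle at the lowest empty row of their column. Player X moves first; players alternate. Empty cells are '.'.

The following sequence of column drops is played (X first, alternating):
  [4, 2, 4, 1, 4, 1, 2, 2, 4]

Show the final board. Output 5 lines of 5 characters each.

Move 1: X drops in col 4, lands at row 4
Move 2: O drops in col 2, lands at row 4
Move 3: X drops in col 4, lands at row 3
Move 4: O drops in col 1, lands at row 4
Move 5: X drops in col 4, lands at row 2
Move 6: O drops in col 1, lands at row 3
Move 7: X drops in col 2, lands at row 3
Move 8: O drops in col 2, lands at row 2
Move 9: X drops in col 4, lands at row 1

Answer: .....
....X
..O.X
.OX.X
.OO.X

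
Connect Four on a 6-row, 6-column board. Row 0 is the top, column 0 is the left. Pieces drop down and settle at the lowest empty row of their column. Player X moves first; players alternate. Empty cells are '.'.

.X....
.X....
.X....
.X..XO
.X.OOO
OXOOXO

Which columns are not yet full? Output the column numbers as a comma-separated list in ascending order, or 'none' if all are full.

col 0: top cell = '.' → open
col 1: top cell = 'X' → FULL
col 2: top cell = '.' → open
col 3: top cell = '.' → open
col 4: top cell = '.' → open
col 5: top cell = '.' → open

Answer: 0,2,3,4,5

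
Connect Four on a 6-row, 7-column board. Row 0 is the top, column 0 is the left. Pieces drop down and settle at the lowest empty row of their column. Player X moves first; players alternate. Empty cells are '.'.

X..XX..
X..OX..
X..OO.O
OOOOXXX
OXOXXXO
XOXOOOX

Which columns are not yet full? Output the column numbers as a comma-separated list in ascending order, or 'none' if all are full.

Answer: 1,2,5,6

Derivation:
col 0: top cell = 'X' → FULL
col 1: top cell = '.' → open
col 2: top cell = '.' → open
col 3: top cell = 'X' → FULL
col 4: top cell = 'X' → FULL
col 5: top cell = '.' → open
col 6: top cell = '.' → open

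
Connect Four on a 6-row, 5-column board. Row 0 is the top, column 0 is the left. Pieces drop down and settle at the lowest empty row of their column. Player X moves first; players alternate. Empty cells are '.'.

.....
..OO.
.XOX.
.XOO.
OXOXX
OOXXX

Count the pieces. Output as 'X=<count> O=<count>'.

X=9 O=9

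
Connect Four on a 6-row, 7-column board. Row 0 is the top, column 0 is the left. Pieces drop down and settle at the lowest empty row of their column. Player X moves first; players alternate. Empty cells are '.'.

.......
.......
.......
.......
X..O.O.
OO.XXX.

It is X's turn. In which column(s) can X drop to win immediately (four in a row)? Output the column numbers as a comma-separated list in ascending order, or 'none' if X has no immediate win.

Answer: 2,6

Derivation:
col 0: drop X → no win
col 1: drop X → no win
col 2: drop X → WIN!
col 3: drop X → no win
col 4: drop X → no win
col 5: drop X → no win
col 6: drop X → WIN!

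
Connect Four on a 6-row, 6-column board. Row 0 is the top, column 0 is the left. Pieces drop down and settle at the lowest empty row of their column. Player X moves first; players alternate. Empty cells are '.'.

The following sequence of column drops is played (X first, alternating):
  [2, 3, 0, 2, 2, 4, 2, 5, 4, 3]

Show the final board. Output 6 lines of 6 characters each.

Move 1: X drops in col 2, lands at row 5
Move 2: O drops in col 3, lands at row 5
Move 3: X drops in col 0, lands at row 5
Move 4: O drops in col 2, lands at row 4
Move 5: X drops in col 2, lands at row 3
Move 6: O drops in col 4, lands at row 5
Move 7: X drops in col 2, lands at row 2
Move 8: O drops in col 5, lands at row 5
Move 9: X drops in col 4, lands at row 4
Move 10: O drops in col 3, lands at row 4

Answer: ......
......
..X...
..X...
..OOX.
X.XOOO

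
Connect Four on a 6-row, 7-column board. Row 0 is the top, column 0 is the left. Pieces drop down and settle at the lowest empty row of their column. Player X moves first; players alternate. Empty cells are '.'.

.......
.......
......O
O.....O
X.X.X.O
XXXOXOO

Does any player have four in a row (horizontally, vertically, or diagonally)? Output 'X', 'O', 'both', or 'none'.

O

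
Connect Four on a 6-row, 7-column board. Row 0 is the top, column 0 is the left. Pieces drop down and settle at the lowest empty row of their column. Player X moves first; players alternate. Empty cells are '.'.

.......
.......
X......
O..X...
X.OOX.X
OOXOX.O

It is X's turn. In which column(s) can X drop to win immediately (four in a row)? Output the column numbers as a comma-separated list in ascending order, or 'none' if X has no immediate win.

Answer: none

Derivation:
col 0: drop X → no win
col 1: drop X → no win
col 2: drop X → no win
col 3: drop X → no win
col 4: drop X → no win
col 5: drop X → no win
col 6: drop X → no win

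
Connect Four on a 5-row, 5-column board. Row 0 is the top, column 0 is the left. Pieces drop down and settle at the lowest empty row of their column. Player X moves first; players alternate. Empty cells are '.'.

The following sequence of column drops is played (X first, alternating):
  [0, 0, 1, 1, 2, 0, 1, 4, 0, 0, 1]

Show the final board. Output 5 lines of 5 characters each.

Move 1: X drops in col 0, lands at row 4
Move 2: O drops in col 0, lands at row 3
Move 3: X drops in col 1, lands at row 4
Move 4: O drops in col 1, lands at row 3
Move 5: X drops in col 2, lands at row 4
Move 6: O drops in col 0, lands at row 2
Move 7: X drops in col 1, lands at row 2
Move 8: O drops in col 4, lands at row 4
Move 9: X drops in col 0, lands at row 1
Move 10: O drops in col 0, lands at row 0
Move 11: X drops in col 1, lands at row 1

Answer: O....
XX...
OX...
OO...
XXX.O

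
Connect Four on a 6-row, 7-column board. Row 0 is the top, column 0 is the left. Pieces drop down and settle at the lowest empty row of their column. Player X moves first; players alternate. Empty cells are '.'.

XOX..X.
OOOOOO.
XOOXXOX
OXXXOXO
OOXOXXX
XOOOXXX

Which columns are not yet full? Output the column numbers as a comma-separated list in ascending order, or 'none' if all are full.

Answer: 3,4,6

Derivation:
col 0: top cell = 'X' → FULL
col 1: top cell = 'O' → FULL
col 2: top cell = 'X' → FULL
col 3: top cell = '.' → open
col 4: top cell = '.' → open
col 5: top cell = 'X' → FULL
col 6: top cell = '.' → open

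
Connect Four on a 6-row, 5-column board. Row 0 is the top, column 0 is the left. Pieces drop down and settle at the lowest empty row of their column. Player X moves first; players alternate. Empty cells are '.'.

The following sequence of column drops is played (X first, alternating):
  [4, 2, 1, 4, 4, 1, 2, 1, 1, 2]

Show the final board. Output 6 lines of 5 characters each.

Move 1: X drops in col 4, lands at row 5
Move 2: O drops in col 2, lands at row 5
Move 3: X drops in col 1, lands at row 5
Move 4: O drops in col 4, lands at row 4
Move 5: X drops in col 4, lands at row 3
Move 6: O drops in col 1, lands at row 4
Move 7: X drops in col 2, lands at row 4
Move 8: O drops in col 1, lands at row 3
Move 9: X drops in col 1, lands at row 2
Move 10: O drops in col 2, lands at row 3

Answer: .....
.....
.X...
.OO.X
.OX.O
.XO.X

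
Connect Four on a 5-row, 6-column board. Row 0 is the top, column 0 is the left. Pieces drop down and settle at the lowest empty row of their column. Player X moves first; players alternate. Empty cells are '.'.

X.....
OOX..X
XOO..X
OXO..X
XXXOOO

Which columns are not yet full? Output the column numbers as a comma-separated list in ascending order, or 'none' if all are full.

Answer: 1,2,3,4,5

Derivation:
col 0: top cell = 'X' → FULL
col 1: top cell = '.' → open
col 2: top cell = '.' → open
col 3: top cell = '.' → open
col 4: top cell = '.' → open
col 5: top cell = '.' → open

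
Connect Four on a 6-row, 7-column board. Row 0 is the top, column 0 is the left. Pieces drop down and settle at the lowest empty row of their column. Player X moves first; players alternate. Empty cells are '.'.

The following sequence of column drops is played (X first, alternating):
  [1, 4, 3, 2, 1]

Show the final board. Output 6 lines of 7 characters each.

Move 1: X drops in col 1, lands at row 5
Move 2: O drops in col 4, lands at row 5
Move 3: X drops in col 3, lands at row 5
Move 4: O drops in col 2, lands at row 5
Move 5: X drops in col 1, lands at row 4

Answer: .......
.......
.......
.......
.X.....
.XOXO..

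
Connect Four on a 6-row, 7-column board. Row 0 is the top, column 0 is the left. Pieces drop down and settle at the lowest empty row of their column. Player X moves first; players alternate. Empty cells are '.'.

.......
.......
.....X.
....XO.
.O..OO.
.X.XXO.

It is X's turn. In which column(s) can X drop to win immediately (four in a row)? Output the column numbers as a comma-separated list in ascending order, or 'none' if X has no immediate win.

Answer: 2

Derivation:
col 0: drop X → no win
col 1: drop X → no win
col 2: drop X → WIN!
col 3: drop X → no win
col 4: drop X → no win
col 5: drop X → no win
col 6: drop X → no win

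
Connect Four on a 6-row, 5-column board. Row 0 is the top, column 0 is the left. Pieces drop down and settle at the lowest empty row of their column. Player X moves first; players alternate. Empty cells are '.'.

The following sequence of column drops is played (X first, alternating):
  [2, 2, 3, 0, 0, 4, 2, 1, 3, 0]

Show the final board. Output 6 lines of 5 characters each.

Move 1: X drops in col 2, lands at row 5
Move 2: O drops in col 2, lands at row 4
Move 3: X drops in col 3, lands at row 5
Move 4: O drops in col 0, lands at row 5
Move 5: X drops in col 0, lands at row 4
Move 6: O drops in col 4, lands at row 5
Move 7: X drops in col 2, lands at row 3
Move 8: O drops in col 1, lands at row 5
Move 9: X drops in col 3, lands at row 4
Move 10: O drops in col 0, lands at row 3

Answer: .....
.....
.....
O.X..
X.OX.
OOXXO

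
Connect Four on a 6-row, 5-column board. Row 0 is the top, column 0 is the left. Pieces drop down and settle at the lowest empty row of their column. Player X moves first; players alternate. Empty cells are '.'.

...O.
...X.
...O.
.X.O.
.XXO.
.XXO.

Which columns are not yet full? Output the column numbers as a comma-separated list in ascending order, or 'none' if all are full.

col 0: top cell = '.' → open
col 1: top cell = '.' → open
col 2: top cell = '.' → open
col 3: top cell = 'O' → FULL
col 4: top cell = '.' → open

Answer: 0,1,2,4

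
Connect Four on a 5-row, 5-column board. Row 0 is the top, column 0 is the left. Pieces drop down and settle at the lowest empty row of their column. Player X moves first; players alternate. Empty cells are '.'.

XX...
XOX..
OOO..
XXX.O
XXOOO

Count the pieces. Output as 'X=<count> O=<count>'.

X=9 O=8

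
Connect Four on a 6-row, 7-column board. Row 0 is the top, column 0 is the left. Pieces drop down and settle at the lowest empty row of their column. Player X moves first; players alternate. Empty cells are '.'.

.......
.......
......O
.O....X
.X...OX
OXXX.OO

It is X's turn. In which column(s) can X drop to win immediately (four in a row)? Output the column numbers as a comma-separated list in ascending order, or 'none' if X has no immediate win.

Answer: 4

Derivation:
col 0: drop X → no win
col 1: drop X → no win
col 2: drop X → no win
col 3: drop X → no win
col 4: drop X → WIN!
col 5: drop X → no win
col 6: drop X → no win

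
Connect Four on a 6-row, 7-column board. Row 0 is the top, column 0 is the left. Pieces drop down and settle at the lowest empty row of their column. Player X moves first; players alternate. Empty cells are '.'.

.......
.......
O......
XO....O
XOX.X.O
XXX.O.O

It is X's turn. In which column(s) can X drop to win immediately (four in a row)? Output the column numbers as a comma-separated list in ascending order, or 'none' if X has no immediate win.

col 0: drop X → no win
col 1: drop X → no win
col 2: drop X → no win
col 3: drop X → WIN!
col 4: drop X → no win
col 5: drop X → no win
col 6: drop X → no win

Answer: 3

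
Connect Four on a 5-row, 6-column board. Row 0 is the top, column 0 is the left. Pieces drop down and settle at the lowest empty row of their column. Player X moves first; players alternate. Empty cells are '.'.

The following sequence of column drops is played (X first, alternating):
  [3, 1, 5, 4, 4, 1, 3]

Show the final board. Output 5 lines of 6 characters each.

Move 1: X drops in col 3, lands at row 4
Move 2: O drops in col 1, lands at row 4
Move 3: X drops in col 5, lands at row 4
Move 4: O drops in col 4, lands at row 4
Move 5: X drops in col 4, lands at row 3
Move 6: O drops in col 1, lands at row 3
Move 7: X drops in col 3, lands at row 3

Answer: ......
......
......
.O.XX.
.O.XOX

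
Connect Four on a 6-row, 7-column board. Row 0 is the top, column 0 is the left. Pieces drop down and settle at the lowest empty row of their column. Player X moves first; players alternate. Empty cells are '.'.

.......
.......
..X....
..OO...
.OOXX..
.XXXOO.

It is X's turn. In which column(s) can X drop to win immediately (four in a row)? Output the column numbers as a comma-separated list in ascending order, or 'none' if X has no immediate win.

Answer: 0

Derivation:
col 0: drop X → WIN!
col 1: drop X → no win
col 2: drop X → no win
col 3: drop X → no win
col 4: drop X → no win
col 5: drop X → no win
col 6: drop X → no win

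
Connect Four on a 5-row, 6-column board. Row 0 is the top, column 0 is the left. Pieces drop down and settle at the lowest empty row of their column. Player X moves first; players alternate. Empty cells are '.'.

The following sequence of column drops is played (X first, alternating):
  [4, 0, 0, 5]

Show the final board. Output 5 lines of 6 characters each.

Answer: ......
......
......
X.....
O...XO

Derivation:
Move 1: X drops in col 4, lands at row 4
Move 2: O drops in col 0, lands at row 4
Move 3: X drops in col 0, lands at row 3
Move 4: O drops in col 5, lands at row 4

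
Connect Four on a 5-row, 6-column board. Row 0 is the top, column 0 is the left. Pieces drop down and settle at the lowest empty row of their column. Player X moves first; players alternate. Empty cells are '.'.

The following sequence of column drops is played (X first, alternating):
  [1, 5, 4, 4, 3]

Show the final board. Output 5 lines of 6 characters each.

Move 1: X drops in col 1, lands at row 4
Move 2: O drops in col 5, lands at row 4
Move 3: X drops in col 4, lands at row 4
Move 4: O drops in col 4, lands at row 3
Move 5: X drops in col 3, lands at row 4

Answer: ......
......
......
....O.
.X.XXO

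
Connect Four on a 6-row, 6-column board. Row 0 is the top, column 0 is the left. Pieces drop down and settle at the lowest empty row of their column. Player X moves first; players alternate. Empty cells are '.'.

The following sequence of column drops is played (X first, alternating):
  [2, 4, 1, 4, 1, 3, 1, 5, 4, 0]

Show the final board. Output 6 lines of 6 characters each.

Move 1: X drops in col 2, lands at row 5
Move 2: O drops in col 4, lands at row 5
Move 3: X drops in col 1, lands at row 5
Move 4: O drops in col 4, lands at row 4
Move 5: X drops in col 1, lands at row 4
Move 6: O drops in col 3, lands at row 5
Move 7: X drops in col 1, lands at row 3
Move 8: O drops in col 5, lands at row 5
Move 9: X drops in col 4, lands at row 3
Move 10: O drops in col 0, lands at row 5

Answer: ......
......
......
.X..X.
.X..O.
OXXOOO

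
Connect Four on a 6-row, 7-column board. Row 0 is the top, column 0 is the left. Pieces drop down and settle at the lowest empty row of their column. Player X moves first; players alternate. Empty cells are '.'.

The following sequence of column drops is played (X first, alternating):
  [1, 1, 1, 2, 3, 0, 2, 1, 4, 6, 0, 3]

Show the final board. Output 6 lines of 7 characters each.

Move 1: X drops in col 1, lands at row 5
Move 2: O drops in col 1, lands at row 4
Move 3: X drops in col 1, lands at row 3
Move 4: O drops in col 2, lands at row 5
Move 5: X drops in col 3, lands at row 5
Move 6: O drops in col 0, lands at row 5
Move 7: X drops in col 2, lands at row 4
Move 8: O drops in col 1, lands at row 2
Move 9: X drops in col 4, lands at row 5
Move 10: O drops in col 6, lands at row 5
Move 11: X drops in col 0, lands at row 4
Move 12: O drops in col 3, lands at row 4

Answer: .......
.......
.O.....
.X.....
XOXO...
OXOXX.O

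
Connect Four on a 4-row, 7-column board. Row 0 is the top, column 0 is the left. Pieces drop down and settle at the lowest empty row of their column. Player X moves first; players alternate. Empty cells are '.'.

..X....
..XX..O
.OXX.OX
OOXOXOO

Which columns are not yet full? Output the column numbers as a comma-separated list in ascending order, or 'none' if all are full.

col 0: top cell = '.' → open
col 1: top cell = '.' → open
col 2: top cell = 'X' → FULL
col 3: top cell = '.' → open
col 4: top cell = '.' → open
col 5: top cell = '.' → open
col 6: top cell = '.' → open

Answer: 0,1,3,4,5,6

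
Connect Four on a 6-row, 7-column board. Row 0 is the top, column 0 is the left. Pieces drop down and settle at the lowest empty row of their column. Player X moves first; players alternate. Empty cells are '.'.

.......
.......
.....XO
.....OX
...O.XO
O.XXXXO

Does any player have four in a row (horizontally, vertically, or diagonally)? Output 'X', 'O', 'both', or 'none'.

X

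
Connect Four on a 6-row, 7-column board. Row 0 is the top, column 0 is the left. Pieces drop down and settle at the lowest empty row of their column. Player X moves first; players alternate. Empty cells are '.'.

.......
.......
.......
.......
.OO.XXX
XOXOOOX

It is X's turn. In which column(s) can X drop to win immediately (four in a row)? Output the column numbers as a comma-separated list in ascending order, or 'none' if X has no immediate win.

Answer: 3

Derivation:
col 0: drop X → no win
col 1: drop X → no win
col 2: drop X → no win
col 3: drop X → WIN!
col 4: drop X → no win
col 5: drop X → no win
col 6: drop X → no win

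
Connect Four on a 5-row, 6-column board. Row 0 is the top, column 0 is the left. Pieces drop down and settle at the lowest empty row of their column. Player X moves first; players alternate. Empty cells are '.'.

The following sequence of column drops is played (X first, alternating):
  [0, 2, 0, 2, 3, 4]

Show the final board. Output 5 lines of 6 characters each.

Move 1: X drops in col 0, lands at row 4
Move 2: O drops in col 2, lands at row 4
Move 3: X drops in col 0, lands at row 3
Move 4: O drops in col 2, lands at row 3
Move 5: X drops in col 3, lands at row 4
Move 6: O drops in col 4, lands at row 4

Answer: ......
......
......
X.O...
X.OXO.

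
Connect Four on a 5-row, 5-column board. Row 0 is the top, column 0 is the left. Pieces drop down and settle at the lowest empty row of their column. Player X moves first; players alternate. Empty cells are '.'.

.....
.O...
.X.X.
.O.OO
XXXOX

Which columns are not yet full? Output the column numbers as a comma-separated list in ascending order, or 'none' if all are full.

Answer: 0,1,2,3,4

Derivation:
col 0: top cell = '.' → open
col 1: top cell = '.' → open
col 2: top cell = '.' → open
col 3: top cell = '.' → open
col 4: top cell = '.' → open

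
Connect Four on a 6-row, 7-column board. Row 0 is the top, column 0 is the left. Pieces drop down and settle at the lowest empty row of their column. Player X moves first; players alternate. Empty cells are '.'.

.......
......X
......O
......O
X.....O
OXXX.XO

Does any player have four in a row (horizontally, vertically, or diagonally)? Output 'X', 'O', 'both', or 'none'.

O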